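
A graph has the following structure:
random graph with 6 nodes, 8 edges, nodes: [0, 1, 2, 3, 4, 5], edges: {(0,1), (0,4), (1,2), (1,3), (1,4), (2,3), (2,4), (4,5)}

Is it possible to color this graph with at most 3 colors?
Yes, G is 3-colorable

A valid 3-coloring: color 1: [3, 4]; color 2: [1, 5]; color 3: [0, 2].
(χ(G) = 3 ≤ 3.)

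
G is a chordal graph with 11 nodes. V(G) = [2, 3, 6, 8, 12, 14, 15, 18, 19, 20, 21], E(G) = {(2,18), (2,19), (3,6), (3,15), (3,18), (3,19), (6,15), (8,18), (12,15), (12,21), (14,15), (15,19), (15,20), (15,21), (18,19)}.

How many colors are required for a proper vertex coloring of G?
χ(G) = 3

Clique number ω(G) = 3 (lower bound: χ ≥ ω).
The clique on [2, 18, 19] has size 3, forcing χ ≥ 3, and the coloring below uses 3 colors, so χ(G) = 3.
A valid 3-coloring: color 1: [15, 18]; color 2: [2, 3, 8, 14, 20, 21]; color 3: [6, 12, 19].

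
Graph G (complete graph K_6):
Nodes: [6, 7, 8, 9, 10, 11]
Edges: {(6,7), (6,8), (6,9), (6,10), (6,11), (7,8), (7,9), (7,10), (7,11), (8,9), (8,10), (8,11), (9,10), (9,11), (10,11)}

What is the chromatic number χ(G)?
Clique number ω(G) = 6 (lower bound: χ ≥ ω).
The clique on [6, 7, 8, 9, 10, 11] has size 6, forcing χ ≥ 6, and the coloring below uses 6 colors, so χ(G) = 6.
A valid 6-coloring: color 1: [10]; color 2: [6]; color 3: [8]; color 4: [9]; color 5: [11]; color 6: [7].

χ(G) = 6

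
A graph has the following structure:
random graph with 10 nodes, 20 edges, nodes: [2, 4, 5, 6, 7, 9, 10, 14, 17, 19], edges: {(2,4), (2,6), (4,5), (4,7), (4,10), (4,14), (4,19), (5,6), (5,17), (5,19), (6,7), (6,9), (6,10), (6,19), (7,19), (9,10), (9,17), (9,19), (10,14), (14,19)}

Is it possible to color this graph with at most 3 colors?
Yes, G is 3-colorable

A valid 3-coloring: color 1: [4, 6, 17]; color 2: [2, 10, 19]; color 3: [5, 7, 9, 14].
(χ(G) = 3 ≤ 3.)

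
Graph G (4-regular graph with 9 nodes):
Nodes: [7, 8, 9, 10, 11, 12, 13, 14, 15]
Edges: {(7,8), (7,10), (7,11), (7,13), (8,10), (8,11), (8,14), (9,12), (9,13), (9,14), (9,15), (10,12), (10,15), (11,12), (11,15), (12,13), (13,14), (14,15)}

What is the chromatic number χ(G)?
χ(G) = 3

Clique number ω(G) = 3 (lower bound: χ ≥ ω).
The clique on [7, 8, 10] has size 3, forcing χ ≥ 3, and the coloring below uses 3 colors, so χ(G) = 3.
A valid 3-coloring: color 1: [8, 13, 15]; color 2: [7, 12, 14]; color 3: [9, 10, 11].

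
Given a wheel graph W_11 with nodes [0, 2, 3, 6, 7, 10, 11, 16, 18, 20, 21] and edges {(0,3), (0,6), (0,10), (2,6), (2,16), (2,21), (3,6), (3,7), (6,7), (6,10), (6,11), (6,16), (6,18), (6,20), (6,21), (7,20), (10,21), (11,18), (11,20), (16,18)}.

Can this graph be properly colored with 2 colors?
No, G is not 2-colorable

The clique on vertices [0, 6, 10] has size 3 > 2, so it alone needs 3 colors.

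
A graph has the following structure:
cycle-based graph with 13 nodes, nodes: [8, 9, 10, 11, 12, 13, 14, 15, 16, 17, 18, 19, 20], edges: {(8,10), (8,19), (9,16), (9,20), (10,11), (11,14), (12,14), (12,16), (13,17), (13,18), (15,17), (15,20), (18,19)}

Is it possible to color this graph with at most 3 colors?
A valid 3-coloring: color 1: [10, 14, 16, 17, 19, 20]; color 2: [8, 9, 11, 12, 15, 18]; color 3: [13].
(χ(G) = 3 ≤ 3.)

Yes, G is 3-colorable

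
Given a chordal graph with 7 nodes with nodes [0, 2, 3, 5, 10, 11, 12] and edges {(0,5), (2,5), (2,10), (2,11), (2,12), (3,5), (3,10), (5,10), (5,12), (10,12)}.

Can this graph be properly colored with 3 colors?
The clique on vertices [2, 5, 10, 12] has size 4 > 3, so it alone needs 4 colors.

No, G is not 3-colorable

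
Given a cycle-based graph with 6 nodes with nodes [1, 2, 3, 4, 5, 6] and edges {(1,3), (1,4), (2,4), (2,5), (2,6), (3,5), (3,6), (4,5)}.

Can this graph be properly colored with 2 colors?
The clique on vertices [2, 4, 5] has size 3 > 2, so it alone needs 3 colors.

No, G is not 2-colorable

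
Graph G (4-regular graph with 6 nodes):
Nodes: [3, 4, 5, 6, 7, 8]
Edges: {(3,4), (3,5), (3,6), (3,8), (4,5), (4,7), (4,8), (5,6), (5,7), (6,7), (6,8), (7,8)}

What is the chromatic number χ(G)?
χ(G) = 3

Clique number ω(G) = 3 (lower bound: χ ≥ ω).
The clique on [3, 4, 8] has size 3, forcing χ ≥ 3, and the coloring below uses 3 colors, so χ(G) = 3.
A valid 3-coloring: color 1: [4, 6]; color 2: [5, 8]; color 3: [3, 7].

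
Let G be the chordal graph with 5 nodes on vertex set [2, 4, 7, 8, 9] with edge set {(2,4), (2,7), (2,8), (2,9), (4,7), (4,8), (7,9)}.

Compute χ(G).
χ(G) = 3

Clique number ω(G) = 3 (lower bound: χ ≥ ω).
The clique on [2, 7, 9] has size 3, forcing χ ≥ 3, and the coloring below uses 3 colors, so χ(G) = 3.
A valid 3-coloring: color 1: [2]; color 2: [7, 8]; color 3: [4, 9].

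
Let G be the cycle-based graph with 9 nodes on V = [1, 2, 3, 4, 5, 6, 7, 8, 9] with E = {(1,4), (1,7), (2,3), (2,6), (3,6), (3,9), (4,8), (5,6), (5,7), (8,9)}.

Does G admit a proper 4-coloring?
A valid 4-coloring: color 1: [4, 6, 7, 9]; color 2: [1, 3, 5, 8]; color 3: [2].
(χ(G) = 3 ≤ 4.)

Yes, G is 4-colorable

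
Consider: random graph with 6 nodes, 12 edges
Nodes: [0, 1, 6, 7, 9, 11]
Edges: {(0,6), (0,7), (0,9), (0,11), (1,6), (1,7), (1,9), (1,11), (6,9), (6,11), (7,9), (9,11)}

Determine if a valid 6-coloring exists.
Yes, G is 6-colorable

A valid 6-coloring: color 1: [9]; color 2: [7, 11]; color 3: [0, 1]; color 4: [6].
(χ(G) = 4 ≤ 6.)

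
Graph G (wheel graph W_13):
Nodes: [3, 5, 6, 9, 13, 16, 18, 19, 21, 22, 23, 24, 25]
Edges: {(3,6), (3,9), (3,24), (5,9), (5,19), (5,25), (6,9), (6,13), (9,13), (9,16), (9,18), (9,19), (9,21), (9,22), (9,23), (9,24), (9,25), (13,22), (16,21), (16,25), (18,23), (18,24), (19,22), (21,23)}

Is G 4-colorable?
A valid 4-coloring: color 1: [9]; color 2: [3, 13, 18, 19, 21, 25]; color 3: [5, 6, 16, 22, 23, 24].
(χ(G) = 3 ≤ 4.)

Yes, G is 4-colorable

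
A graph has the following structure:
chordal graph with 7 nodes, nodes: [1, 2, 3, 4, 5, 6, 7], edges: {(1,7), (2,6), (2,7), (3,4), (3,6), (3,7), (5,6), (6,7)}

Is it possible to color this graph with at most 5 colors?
A valid 5-coloring: color 1: [1, 4, 6]; color 2: [5, 7]; color 3: [2, 3].
(χ(G) = 3 ≤ 5.)

Yes, G is 5-colorable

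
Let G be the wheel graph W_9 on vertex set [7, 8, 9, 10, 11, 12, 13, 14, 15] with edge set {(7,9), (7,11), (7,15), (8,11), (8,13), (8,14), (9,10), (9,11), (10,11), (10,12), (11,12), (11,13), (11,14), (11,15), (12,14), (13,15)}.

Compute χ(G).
Clique number ω(G) = 3 (lower bound: χ ≥ ω).
The clique on [7, 9, 11] has size 3, forcing χ ≥ 3, and the coloring below uses 3 colors, so χ(G) = 3.
A valid 3-coloring: color 1: [11]; color 2: [7, 10, 13, 14]; color 3: [8, 9, 12, 15].

χ(G) = 3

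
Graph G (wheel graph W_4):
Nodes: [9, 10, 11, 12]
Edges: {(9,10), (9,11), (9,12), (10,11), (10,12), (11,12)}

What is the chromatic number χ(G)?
Clique number ω(G) = 4 (lower bound: χ ≥ ω).
The clique on [9, 10, 11, 12] has size 4, forcing χ ≥ 4, and the coloring below uses 4 colors, so χ(G) = 4.
A valid 4-coloring: color 1: [12]; color 2: [10]; color 3: [11]; color 4: [9].

χ(G) = 4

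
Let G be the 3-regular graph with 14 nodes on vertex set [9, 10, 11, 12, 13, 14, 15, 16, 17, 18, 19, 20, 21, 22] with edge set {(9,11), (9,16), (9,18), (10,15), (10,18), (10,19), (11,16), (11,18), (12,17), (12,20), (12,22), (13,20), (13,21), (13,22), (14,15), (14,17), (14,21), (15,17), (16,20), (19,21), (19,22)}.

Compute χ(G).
χ(G) = 3

Clique number ω(G) = 3 (lower bound: χ ≥ ω).
The clique on [9, 11, 16] has size 3, forcing χ ≥ 3, and the coloring below uses 3 colors, so χ(G) = 3.
A valid 3-coloring: color 1: [12, 15, 16, 18, 21]; color 2: [9, 13, 14, 19]; color 3: [10, 11, 17, 20, 22].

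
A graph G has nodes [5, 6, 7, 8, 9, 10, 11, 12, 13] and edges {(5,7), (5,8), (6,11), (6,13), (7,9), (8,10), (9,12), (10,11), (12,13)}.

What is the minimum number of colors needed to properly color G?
χ(G) = 3

Clique number ω(G) = 2 (lower bound: χ ≥ ω).
Odd cycle [11, 10, 8, 5, 7, 9, 12, 13, 6] needs 3 colors (χ ≥ 3).
The coloring below uses 3 colors, so χ(G) = 3.
A valid 3-coloring: color 1: [7, 8, 11, 13]; color 2: [5, 6, 10, 12]; color 3: [9].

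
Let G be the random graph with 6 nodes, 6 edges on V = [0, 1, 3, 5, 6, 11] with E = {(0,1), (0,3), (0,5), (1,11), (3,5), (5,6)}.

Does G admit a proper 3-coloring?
A valid 3-coloring: color 1: [1, 5]; color 2: [0, 6, 11]; color 3: [3].
(χ(G) = 3 ≤ 3.)

Yes, G is 3-colorable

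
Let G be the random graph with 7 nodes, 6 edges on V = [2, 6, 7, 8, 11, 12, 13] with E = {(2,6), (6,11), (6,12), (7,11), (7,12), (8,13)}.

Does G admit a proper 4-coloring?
Yes, G is 4-colorable

A valid 4-coloring: color 1: [6, 7, 8]; color 2: [2, 11, 12, 13].
(χ(G) = 2 ≤ 4.)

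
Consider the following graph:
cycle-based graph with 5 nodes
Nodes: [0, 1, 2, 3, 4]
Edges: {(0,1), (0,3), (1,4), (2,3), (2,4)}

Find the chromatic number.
χ(G) = 3

Clique number ω(G) = 2 (lower bound: χ ≥ ω).
Odd cycle [1, 4, 2, 3, 0] needs 3 colors (χ ≥ 3).
The coloring below uses 3 colors, so χ(G) = 3.
A valid 3-coloring: color 1: [1, 3]; color 2: [0, 4]; color 3: [2].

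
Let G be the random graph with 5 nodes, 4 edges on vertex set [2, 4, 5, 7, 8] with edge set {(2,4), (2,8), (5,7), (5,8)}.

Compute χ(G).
χ(G) = 2

Clique number ω(G) = 2 (lower bound: χ ≥ ω).
The graph is bipartite (no odd cycle), so 2 colors suffice: χ(G) = 2.
A valid 2-coloring: color 1: [2, 5]; color 2: [4, 7, 8].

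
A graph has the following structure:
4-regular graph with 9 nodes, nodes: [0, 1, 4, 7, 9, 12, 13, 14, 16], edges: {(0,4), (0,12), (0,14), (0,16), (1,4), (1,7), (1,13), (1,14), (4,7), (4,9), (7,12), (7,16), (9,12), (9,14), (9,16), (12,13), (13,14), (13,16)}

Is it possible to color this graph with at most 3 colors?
A valid 3-coloring: color 1: [0, 7, 9, 13]; color 2: [4, 12, 14, 16]; color 3: [1].
(χ(G) = 3 ≤ 3.)

Yes, G is 3-colorable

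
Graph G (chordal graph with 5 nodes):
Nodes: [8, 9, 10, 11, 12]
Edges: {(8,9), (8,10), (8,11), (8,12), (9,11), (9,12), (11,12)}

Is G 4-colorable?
A valid 4-coloring: color 1: [8]; color 2: [10, 12]; color 3: [11]; color 4: [9].
(χ(G) = 4 ≤ 4.)

Yes, G is 4-colorable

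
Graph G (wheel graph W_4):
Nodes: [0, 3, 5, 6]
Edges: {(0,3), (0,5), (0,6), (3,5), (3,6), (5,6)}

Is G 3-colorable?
The clique on vertices [0, 3, 5, 6] has size 4 > 3, so it alone needs 4 colors.

No, G is not 3-colorable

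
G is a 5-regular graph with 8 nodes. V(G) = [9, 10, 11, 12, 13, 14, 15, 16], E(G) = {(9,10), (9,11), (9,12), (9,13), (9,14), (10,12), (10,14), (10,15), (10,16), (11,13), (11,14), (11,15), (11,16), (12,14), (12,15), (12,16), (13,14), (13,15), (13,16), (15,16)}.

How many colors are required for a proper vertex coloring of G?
Clique number ω(G) = 4 (lower bound: χ ≥ ω).
The clique on [10, 12, 15, 16] has size 4, forcing χ ≥ 4, and the coloring below uses 4 colors, so χ(G) = 4.
A valid 4-coloring: color 1: [14, 15]; color 2: [12, 13]; color 3: [10, 11]; color 4: [9, 16].

χ(G) = 4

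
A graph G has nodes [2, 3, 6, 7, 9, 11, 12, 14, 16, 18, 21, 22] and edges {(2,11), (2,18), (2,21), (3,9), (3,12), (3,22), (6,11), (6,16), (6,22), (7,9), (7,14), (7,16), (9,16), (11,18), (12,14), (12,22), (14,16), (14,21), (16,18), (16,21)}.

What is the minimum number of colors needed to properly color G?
Clique number ω(G) = 3 (lower bound: χ ≥ ω).
The clique on [2, 11, 18] has size 3, forcing χ ≥ 3, and the coloring below uses 3 colors, so χ(G) = 3.
A valid 3-coloring: color 1: [2, 12, 16]; color 2: [9, 11, 14, 22]; color 3: [3, 6, 7, 18, 21].

χ(G) = 3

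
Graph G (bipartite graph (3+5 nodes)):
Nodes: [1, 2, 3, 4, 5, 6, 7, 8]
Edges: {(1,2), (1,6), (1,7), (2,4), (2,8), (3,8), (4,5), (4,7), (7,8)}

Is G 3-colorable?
A valid 3-coloring: color 1: [1, 4, 8]; color 2: [2, 3, 5, 6, 7].
(χ(G) = 2 ≤ 3.)

Yes, G is 3-colorable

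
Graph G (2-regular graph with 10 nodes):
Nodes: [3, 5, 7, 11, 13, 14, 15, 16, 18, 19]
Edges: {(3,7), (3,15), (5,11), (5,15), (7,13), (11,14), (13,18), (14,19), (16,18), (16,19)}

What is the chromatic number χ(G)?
Clique number ω(G) = 2 (lower bound: χ ≥ ω).
The graph is bipartite (no odd cycle), so 2 colors suffice: χ(G) = 2.
A valid 2-coloring: color 1: [7, 11, 15, 18, 19]; color 2: [3, 5, 13, 14, 16].

χ(G) = 2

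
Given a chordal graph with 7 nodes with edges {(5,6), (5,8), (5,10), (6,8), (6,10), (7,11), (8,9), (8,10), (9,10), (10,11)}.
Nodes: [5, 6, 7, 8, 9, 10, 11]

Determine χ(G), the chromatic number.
χ(G) = 4

Clique number ω(G) = 4 (lower bound: χ ≥ ω).
The clique on [5, 6, 8, 10] has size 4, forcing χ ≥ 4, and the coloring below uses 4 colors, so χ(G) = 4.
A valid 4-coloring: color 1: [7, 10]; color 2: [8, 11]; color 3: [5, 9]; color 4: [6].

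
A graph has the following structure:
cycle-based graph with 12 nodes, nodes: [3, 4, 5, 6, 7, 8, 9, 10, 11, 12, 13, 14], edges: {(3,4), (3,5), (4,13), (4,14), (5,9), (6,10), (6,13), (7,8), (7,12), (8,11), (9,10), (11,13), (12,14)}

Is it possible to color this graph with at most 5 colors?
Yes, G is 5-colorable

A valid 5-coloring: color 1: [4, 5, 7, 10, 11]; color 2: [3, 8, 9, 12, 13]; color 3: [6, 14].
(χ(G) = 3 ≤ 5.)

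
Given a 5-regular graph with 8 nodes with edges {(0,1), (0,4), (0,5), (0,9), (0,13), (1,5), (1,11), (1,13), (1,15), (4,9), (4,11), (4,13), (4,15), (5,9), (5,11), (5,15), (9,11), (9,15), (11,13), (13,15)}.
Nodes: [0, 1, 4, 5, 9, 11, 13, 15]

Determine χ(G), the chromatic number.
Clique number ω(G) = 3 (lower bound: χ ≥ ω).
Odd cycle [5, 9, 4, 13, 1] needs 3 colors (χ ≥ 3).
Vertex 0 is adjacent to every vertex of [1, 4, 5, 9, 13], which already need 3 colors among themselves, so 0 needs a new color (χ ≥ 4).
The coloring below uses 4 colors, so χ(G) = 4.
A valid 4-coloring: color 1: [5, 13]; color 2: [1, 9]; color 3: [0, 11, 15]; color 4: [4].

χ(G) = 4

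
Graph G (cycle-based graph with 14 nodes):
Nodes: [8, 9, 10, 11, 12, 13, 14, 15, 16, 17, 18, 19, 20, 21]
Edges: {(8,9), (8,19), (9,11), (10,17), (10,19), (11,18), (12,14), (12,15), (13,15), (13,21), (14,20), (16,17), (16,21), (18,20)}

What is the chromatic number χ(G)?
Clique number ω(G) = 2 (lower bound: χ ≥ ω).
The graph is bipartite (no odd cycle), so 2 colors suffice: χ(G) = 2.
A valid 2-coloring: color 1: [8, 10, 11, 12, 13, 16, 20]; color 2: [9, 14, 15, 17, 18, 19, 21].

χ(G) = 2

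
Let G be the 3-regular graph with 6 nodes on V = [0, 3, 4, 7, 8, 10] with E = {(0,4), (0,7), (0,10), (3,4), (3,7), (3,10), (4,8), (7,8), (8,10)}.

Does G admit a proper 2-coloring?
Yes, G is 2-colorable

A valid 2-coloring: color 1: [4, 7, 10]; color 2: [0, 3, 8].
(χ(G) = 2 ≤ 2.)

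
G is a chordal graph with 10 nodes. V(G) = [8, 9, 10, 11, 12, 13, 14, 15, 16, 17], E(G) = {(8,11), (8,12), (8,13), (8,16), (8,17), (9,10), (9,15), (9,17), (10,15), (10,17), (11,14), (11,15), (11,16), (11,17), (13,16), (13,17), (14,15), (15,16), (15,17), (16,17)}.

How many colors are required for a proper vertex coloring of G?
χ(G) = 4

Clique number ω(G) = 4 (lower bound: χ ≥ ω).
The clique on [8, 11, 16, 17] has size 4, forcing χ ≥ 4, and the coloring below uses 4 colors, so χ(G) = 4.
A valid 4-coloring: color 1: [12, 14, 17]; color 2: [8, 15]; color 3: [10, 16]; color 4: [9, 11, 13].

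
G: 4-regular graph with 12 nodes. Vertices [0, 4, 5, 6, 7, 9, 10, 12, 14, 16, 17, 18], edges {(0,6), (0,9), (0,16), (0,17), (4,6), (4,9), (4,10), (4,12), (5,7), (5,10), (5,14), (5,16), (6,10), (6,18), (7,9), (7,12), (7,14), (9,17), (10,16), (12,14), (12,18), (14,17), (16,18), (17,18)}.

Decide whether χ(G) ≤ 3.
A valid 3-coloring: color 1: [5, 6, 9, 12]; color 2: [4, 7, 16, 17]; color 3: [0, 10, 14, 18].
(χ(G) = 3 ≤ 3.)

Yes, G is 3-colorable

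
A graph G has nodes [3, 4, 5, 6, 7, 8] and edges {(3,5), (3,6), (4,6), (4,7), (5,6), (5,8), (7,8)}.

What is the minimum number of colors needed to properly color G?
Clique number ω(G) = 3 (lower bound: χ ≥ ω).
The clique on [3, 5, 6] has size 3, forcing χ ≥ 3, and the coloring below uses 3 colors, so χ(G) = 3.
A valid 3-coloring: color 1: [6, 7]; color 2: [4, 5]; color 3: [3, 8].

χ(G) = 3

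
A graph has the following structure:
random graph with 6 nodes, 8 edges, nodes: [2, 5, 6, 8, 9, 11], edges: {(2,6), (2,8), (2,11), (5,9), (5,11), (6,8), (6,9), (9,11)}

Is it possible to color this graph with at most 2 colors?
No, G is not 2-colorable

The clique on vertices [5, 9, 11] has size 3 > 2, so it alone needs 3 colors.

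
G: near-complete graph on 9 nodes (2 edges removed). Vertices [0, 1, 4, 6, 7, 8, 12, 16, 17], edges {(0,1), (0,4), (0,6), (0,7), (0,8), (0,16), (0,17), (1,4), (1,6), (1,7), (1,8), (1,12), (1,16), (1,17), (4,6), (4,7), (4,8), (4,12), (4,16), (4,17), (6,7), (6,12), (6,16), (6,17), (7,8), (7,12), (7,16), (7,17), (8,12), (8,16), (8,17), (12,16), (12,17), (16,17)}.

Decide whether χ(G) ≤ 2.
No, G is not 2-colorable

The clique on vertices [0, 1, 4, 7, 8, 16, 17] has size 7 > 2, so it alone needs 7 colors.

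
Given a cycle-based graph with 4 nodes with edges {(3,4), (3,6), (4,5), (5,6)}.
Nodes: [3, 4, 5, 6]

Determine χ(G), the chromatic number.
χ(G) = 2

Clique number ω(G) = 2 (lower bound: χ ≥ ω).
The graph is bipartite (no odd cycle), so 2 colors suffice: χ(G) = 2.
A valid 2-coloring: color 1: [4, 6]; color 2: [3, 5].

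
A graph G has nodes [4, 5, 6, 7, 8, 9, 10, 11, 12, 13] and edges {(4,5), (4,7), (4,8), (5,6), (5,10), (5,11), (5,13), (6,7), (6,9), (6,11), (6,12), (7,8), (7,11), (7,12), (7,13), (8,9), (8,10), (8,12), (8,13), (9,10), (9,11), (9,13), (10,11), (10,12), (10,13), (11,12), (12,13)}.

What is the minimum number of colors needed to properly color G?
χ(G) = 4

Clique number ω(G) = 4 (lower bound: χ ≥ ω).
The clique on [8, 9, 10, 13] has size 4, forcing χ ≥ 4, and the coloring below uses 4 colors, so χ(G) = 4.
A valid 4-coloring: color 1: [7, 10]; color 2: [4, 11, 13]; color 3: [6, 8]; color 4: [5, 9, 12].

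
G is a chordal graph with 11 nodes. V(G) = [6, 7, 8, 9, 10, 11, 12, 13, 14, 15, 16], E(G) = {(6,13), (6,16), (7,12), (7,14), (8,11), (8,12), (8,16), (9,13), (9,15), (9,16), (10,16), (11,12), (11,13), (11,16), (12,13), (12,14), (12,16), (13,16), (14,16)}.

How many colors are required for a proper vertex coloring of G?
χ(G) = 4

Clique number ω(G) = 4 (lower bound: χ ≥ ω).
The clique on [8, 11, 12, 16] has size 4, forcing χ ≥ 4, and the coloring below uses 4 colors, so χ(G) = 4.
A valid 4-coloring: color 1: [7, 15, 16]; color 2: [6, 9, 10, 12]; color 3: [8, 13, 14]; color 4: [11].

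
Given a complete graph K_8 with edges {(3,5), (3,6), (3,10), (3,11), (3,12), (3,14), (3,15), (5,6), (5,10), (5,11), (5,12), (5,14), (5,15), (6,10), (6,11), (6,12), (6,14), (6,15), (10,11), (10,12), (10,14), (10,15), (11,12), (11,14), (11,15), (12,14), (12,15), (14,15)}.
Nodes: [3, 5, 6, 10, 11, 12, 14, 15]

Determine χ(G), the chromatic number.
Clique number ω(G) = 8 (lower bound: χ ≥ ω).
The clique on [3, 5, 6, 10, 11, 12, 14, 15] has size 8, forcing χ ≥ 8, and the coloring below uses 8 colors, so χ(G) = 8.
A valid 8-coloring: color 1: [3]; color 2: [11]; color 3: [12]; color 4: [5]; color 5: [10]; color 6: [15]; color 7: [14]; color 8: [6].

χ(G) = 8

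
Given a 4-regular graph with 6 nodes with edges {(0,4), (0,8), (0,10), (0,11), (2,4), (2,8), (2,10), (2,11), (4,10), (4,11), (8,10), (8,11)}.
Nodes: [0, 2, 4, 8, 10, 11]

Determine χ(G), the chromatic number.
χ(G) = 3

Clique number ω(G) = 3 (lower bound: χ ≥ ω).
The clique on [0, 8, 10] has size 3, forcing χ ≥ 3, and the coloring below uses 3 colors, so χ(G) = 3.
A valid 3-coloring: color 1: [0, 2]; color 2: [10, 11]; color 3: [4, 8].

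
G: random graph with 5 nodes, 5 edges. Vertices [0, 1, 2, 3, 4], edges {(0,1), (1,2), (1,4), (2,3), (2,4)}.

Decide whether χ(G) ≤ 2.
No, G is not 2-colorable

The clique on vertices [1, 2, 4] has size 3 > 2, so it alone needs 3 colors.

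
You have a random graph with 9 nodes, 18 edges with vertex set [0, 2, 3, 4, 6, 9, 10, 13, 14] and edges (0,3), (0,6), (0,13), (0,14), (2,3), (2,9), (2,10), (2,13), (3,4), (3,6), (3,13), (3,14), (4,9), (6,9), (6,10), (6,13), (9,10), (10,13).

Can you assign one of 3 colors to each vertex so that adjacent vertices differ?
The clique on vertices [0, 3, 6, 13] has size 4 > 3, so it alone needs 4 colors.

No, G is not 3-colorable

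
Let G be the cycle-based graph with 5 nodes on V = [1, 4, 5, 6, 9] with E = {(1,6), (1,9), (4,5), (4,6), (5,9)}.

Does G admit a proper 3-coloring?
A valid 3-coloring: color 1: [4, 9]; color 2: [1, 5]; color 3: [6].
(χ(G) = 3 ≤ 3.)

Yes, G is 3-colorable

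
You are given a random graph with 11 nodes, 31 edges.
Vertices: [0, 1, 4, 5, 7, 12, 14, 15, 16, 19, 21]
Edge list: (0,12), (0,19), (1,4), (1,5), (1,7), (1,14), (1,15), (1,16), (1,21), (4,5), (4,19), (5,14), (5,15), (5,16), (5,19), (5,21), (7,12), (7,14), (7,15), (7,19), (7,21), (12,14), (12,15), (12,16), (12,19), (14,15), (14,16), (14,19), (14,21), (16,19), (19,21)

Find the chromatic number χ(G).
χ(G) = 5

Clique number ω(G) = 4 (lower bound: χ ≥ ω).
Odd cycle [19, 12, 15, 1, 21] needs 3 colors (χ ≥ 3).
Vertex 7 is adjacent to every vertex of [1, 12, 15, 19, 21], which already need 3 colors among themselves, so 7 needs a new color (χ ≥ 4).
Vertex 14 is adjacent to every vertex of [1, 7, 12, 15, 19, 21], which already need 4 colors among themselves, so 14 needs a new color (χ ≥ 5).
The coloring below uses 5 colors, so χ(G) = 5.
A valid 5-coloring: color 1: [1, 19]; color 2: [0, 4, 14]; color 3: [5, 12]; color 4: [15, 16, 21]; color 5: [7].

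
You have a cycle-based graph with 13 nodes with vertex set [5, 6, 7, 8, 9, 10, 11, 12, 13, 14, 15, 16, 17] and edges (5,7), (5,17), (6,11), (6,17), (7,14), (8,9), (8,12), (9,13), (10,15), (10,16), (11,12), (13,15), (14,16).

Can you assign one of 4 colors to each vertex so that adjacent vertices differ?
Yes, G is 4-colorable

A valid 4-coloring: color 1: [7, 8, 10, 11, 13, 17]; color 2: [5, 6, 9, 12, 15, 16]; color 3: [14].
(χ(G) = 3 ≤ 4.)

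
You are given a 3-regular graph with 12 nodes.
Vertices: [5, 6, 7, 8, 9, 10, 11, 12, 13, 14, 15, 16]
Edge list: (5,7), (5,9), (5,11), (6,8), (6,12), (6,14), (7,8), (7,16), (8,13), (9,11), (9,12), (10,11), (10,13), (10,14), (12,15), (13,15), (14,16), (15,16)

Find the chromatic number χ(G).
χ(G) = 3

Clique number ω(G) = 3 (lower bound: χ ≥ ω).
The clique on [5, 9, 11] has size 3, forcing χ ≥ 3, and the coloring below uses 3 colors, so χ(G) = 3.
A valid 3-coloring: color 1: [8, 9, 10, 16]; color 2: [7, 11, 12, 13, 14]; color 3: [5, 6, 15].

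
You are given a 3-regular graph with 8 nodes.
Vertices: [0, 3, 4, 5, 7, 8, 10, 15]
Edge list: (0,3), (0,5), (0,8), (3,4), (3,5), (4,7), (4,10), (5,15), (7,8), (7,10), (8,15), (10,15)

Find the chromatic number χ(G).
χ(G) = 3

Clique number ω(G) = 3 (lower bound: χ ≥ ω).
The clique on [0, 3, 5] has size 3, forcing χ ≥ 3, and the coloring below uses 3 colors, so χ(G) = 3.
A valid 3-coloring: color 1: [3, 8, 10]; color 2: [0, 4, 15]; color 3: [5, 7].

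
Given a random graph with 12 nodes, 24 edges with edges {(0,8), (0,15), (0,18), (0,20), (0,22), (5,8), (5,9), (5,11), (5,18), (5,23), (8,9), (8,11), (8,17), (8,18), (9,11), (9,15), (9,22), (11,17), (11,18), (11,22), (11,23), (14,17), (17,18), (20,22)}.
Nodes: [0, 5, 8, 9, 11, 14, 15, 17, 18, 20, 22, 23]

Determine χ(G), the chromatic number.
χ(G) = 4

Clique number ω(G) = 4 (lower bound: χ ≥ ω).
The clique on [8, 11, 17, 18] has size 4, forcing χ ≥ 4, and the coloring below uses 4 colors, so χ(G) = 4.
A valid 4-coloring: color 1: [0, 11, 14]; color 2: [8, 15, 22, 23]; color 3: [9, 18, 20]; color 4: [5, 17].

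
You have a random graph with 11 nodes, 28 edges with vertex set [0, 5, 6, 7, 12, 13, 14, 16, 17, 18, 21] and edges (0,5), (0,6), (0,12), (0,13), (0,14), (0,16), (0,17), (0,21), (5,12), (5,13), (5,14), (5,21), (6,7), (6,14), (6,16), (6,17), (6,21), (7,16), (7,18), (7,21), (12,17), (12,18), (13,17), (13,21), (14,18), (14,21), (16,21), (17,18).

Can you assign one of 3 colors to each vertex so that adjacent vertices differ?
The clique on vertices [0, 6, 16, 21] has size 4 > 3, so it alone needs 4 colors.

No, G is not 3-colorable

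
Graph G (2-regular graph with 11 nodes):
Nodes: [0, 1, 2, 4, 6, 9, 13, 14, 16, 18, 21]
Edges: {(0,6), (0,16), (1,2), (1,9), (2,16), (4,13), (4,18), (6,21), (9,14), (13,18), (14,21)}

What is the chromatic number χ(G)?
Clique number ω(G) = 3 (lower bound: χ ≥ ω).
The clique on [4, 13, 18] has size 3, forcing χ ≥ 3, and the coloring below uses 3 colors, so χ(G) = 3.
A valid 3-coloring: color 1: [1, 6, 14, 16, 18]; color 2: [0, 2, 4, 9, 21]; color 3: [13].

χ(G) = 3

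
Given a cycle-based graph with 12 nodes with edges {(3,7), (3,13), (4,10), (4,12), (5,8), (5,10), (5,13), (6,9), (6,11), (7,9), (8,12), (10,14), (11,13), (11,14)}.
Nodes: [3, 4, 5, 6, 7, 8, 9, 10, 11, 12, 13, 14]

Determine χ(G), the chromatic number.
Clique number ω(G) = 2 (lower bound: χ ≥ ω).
Odd cycle [4, 12, 8, 5, 10] needs 3 colors (χ ≥ 3).
The coloring below uses 3 colors, so χ(G) = 3.
A valid 3-coloring: color 1: [3, 4, 5, 9, 11]; color 2: [6, 7, 10, 12, 13]; color 3: [8, 14].

χ(G) = 3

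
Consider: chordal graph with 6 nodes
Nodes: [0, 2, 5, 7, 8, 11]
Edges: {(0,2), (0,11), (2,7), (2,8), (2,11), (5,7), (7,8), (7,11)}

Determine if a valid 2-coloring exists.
No, G is not 2-colorable

The clique on vertices [2, 7, 8] has size 3 > 2, so it alone needs 3 colors.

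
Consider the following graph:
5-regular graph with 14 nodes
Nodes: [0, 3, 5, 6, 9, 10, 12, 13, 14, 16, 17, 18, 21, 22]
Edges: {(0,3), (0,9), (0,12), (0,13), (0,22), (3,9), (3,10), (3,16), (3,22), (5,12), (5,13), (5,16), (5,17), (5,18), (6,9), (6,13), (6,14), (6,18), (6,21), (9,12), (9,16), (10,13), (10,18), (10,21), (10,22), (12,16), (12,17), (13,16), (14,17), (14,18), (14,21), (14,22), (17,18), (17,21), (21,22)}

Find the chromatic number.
Clique number ω(G) = 3 (lower bound: χ ≥ ω).
Suppose a proper 3-coloring c exists. The clique [0, 3, 9] takes 3 distinct colors; by symmetry let c(0) = 1, c(3) = 2, c(9) = 3.
- Vertex 12: neighbors [0, 9] already have colors [1, 3] ⇒ c(12) = 2.
- Vertex 22: neighbors [0, 3] already have colors [1, 2] ⇒ c(22) = 3.
- Vertex 10: neighbors [3, 22] already have colors [2, 3] ⇒ c(10) = 1.
- Vertex 21: neighbors [10, 22] already have colors [1, 3] ⇒ c(21) = 2.
- Vertex 6: neighbors [21, 9] already have colors [2, 3] ⇒ c(6) = 1.
- Vertex 14: neighbors [6, 21, 22] already have colors [1, 2, 3] — all 3 colors blocked. Contradiction.
The forced assignments end in a contradiction, so G has no proper 3-coloring (χ ≥ 4).
The coloring below uses 4 colors, so χ(G) = 4.
A valid 4-coloring: color 1: [5, 9, 10, 14]; color 2: [6, 16, 17, 22]; color 3: [3, 12, 13, 18, 21]; color 4: [0].

χ(G) = 4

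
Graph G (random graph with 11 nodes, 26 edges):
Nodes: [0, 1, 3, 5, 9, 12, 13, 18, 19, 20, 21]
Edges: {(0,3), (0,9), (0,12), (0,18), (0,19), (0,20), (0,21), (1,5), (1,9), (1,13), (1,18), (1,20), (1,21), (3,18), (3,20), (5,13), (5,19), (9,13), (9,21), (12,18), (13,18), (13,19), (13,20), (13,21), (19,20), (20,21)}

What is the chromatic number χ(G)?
χ(G) = 4

Clique number ω(G) = 4 (lower bound: χ ≥ ω).
The clique on [1, 9, 13, 21] has size 4, forcing χ ≥ 4, and the coloring below uses 4 colors, so χ(G) = 4.
A valid 4-coloring: color 1: [0, 13]; color 2: [5, 9, 18, 20]; color 3: [1, 3, 12, 19]; color 4: [21].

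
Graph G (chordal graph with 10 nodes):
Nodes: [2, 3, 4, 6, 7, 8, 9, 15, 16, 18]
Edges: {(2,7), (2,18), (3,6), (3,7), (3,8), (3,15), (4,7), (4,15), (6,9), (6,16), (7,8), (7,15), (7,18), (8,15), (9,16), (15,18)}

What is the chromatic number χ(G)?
χ(G) = 4

Clique number ω(G) = 4 (lower bound: χ ≥ ω).
The clique on [3, 7, 8, 15] has size 4, forcing χ ≥ 4, and the coloring below uses 4 colors, so χ(G) = 4.
A valid 4-coloring: color 1: [6, 7]; color 2: [2, 9, 15]; color 3: [3, 4, 16, 18]; color 4: [8].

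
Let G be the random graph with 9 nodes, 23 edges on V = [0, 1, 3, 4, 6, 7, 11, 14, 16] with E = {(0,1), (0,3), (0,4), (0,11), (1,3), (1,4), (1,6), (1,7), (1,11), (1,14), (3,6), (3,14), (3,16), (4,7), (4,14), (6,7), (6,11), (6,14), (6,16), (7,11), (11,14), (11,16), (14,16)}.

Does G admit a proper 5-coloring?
Yes, G is 5-colorable

A valid 5-coloring: color 1: [1, 16]; color 2: [3, 4, 11]; color 3: [0, 6]; color 4: [7, 14].
(χ(G) = 4 ≤ 5.)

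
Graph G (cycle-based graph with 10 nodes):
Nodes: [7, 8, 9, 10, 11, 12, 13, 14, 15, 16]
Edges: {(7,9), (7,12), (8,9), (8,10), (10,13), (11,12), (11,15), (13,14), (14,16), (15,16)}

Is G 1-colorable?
No, G is not 1-colorable

Edge (7,9) forces its endpoints to differ, so 1 color is not enough.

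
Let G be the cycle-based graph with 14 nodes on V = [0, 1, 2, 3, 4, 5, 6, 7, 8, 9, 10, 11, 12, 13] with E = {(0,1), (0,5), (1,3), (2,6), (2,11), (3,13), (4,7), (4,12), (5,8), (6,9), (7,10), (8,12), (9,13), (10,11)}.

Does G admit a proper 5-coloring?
A valid 5-coloring: color 1: [0, 2, 3, 4, 8, 9, 10]; color 2: [1, 5, 6, 7, 11, 12, 13].
(χ(G) = 2 ≤ 5.)

Yes, G is 5-colorable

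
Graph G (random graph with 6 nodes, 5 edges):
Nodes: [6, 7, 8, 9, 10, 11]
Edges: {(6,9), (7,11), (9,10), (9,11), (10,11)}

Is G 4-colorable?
A valid 4-coloring: color 1: [7, 8, 9]; color 2: [6, 11]; color 3: [10].
(χ(G) = 3 ≤ 4.)

Yes, G is 4-colorable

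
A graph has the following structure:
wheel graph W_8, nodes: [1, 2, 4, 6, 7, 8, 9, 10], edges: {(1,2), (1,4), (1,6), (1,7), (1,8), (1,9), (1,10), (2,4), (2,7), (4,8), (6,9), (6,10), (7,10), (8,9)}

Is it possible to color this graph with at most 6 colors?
A valid 6-coloring: color 1: [1]; color 2: [2, 6, 8]; color 3: [4, 7, 9]; color 4: [10].
(χ(G) = 4 ≤ 6.)

Yes, G is 6-colorable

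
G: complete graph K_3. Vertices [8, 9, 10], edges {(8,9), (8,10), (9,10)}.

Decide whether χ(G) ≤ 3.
Yes, G is 3-colorable

A valid 3-coloring: color 1: [8]; color 2: [10]; color 3: [9].
(χ(G) = 3 ≤ 3.)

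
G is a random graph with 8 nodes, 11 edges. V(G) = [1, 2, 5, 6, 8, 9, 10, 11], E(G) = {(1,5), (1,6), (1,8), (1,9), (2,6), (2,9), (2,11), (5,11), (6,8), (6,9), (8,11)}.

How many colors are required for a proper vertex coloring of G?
χ(G) = 3

Clique number ω(G) = 3 (lower bound: χ ≥ ω).
The clique on [1, 6, 8] has size 3, forcing χ ≥ 3, and the coloring below uses 3 colors, so χ(G) = 3.
A valid 3-coloring: color 1: [6, 10, 11]; color 2: [1, 2]; color 3: [5, 8, 9].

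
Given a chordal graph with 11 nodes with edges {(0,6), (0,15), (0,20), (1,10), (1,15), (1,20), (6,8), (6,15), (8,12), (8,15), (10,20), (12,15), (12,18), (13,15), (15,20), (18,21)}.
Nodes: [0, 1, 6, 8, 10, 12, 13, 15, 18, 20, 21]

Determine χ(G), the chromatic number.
Clique number ω(G) = 3 (lower bound: χ ≥ ω).
The clique on [1, 10, 20] has size 3, forcing χ ≥ 3, and the coloring below uses 3 colors, so χ(G) = 3.
A valid 3-coloring: color 1: [10, 15, 18]; color 2: [6, 12, 13, 20, 21]; color 3: [0, 1, 8].

χ(G) = 3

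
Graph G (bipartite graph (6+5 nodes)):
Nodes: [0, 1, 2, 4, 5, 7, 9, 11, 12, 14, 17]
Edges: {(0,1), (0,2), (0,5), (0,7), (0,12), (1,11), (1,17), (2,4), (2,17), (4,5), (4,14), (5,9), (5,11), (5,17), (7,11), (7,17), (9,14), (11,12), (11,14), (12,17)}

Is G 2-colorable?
Yes, G is 2-colorable

A valid 2-coloring: color 1: [1, 2, 5, 7, 12, 14]; color 2: [0, 4, 9, 11, 17].
(χ(G) = 2 ≤ 2.)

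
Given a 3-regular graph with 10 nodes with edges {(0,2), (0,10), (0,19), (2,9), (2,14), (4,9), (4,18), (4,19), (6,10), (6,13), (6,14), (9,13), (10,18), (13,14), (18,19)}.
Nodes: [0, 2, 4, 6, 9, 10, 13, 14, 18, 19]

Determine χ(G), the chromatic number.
χ(G) = 3

Clique number ω(G) = 3 (lower bound: χ ≥ ω).
The clique on [4, 18, 19] has size 3, forcing χ ≥ 3, and the coloring below uses 3 colors, so χ(G) = 3.
A valid 3-coloring: color 1: [0, 9, 14, 18]; color 2: [2, 4, 6]; color 3: [10, 13, 19].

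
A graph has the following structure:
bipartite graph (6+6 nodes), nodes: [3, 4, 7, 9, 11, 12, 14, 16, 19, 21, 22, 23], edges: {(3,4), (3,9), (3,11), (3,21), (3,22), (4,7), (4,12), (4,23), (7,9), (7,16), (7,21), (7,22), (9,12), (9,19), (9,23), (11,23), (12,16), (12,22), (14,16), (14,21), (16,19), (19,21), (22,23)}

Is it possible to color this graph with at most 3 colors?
Yes, G is 3-colorable

A valid 3-coloring: color 1: [4, 9, 11, 16, 21, 22]; color 2: [3, 7, 12, 14, 19, 23].
(χ(G) = 2 ≤ 3.)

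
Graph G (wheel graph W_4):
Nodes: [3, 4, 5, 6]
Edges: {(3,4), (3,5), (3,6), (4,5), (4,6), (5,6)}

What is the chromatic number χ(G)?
χ(G) = 4

Clique number ω(G) = 4 (lower bound: χ ≥ ω).
The clique on [3, 4, 5, 6] has size 4, forcing χ ≥ 4, and the coloring below uses 4 colors, so χ(G) = 4.
A valid 4-coloring: color 1: [6]; color 2: [4]; color 3: [5]; color 4: [3].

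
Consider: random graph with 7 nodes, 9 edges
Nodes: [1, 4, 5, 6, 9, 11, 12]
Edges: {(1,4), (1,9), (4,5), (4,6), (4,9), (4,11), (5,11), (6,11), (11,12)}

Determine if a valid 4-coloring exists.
Yes, G is 4-colorable

A valid 4-coloring: color 1: [4, 12]; color 2: [9, 11]; color 3: [1, 5, 6].
(χ(G) = 3 ≤ 4.)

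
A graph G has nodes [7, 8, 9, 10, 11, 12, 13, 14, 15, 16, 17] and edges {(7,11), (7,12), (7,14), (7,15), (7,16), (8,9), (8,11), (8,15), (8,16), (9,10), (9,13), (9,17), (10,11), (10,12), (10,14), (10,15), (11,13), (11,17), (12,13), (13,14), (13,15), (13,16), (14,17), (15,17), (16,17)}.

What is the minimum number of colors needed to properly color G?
χ(G) = 2

Clique number ω(G) = 2 (lower bound: χ ≥ ω).
The graph is bipartite (no odd cycle), so 2 colors suffice: χ(G) = 2.
A valid 2-coloring: color 1: [7, 8, 10, 13, 17]; color 2: [9, 11, 12, 14, 15, 16].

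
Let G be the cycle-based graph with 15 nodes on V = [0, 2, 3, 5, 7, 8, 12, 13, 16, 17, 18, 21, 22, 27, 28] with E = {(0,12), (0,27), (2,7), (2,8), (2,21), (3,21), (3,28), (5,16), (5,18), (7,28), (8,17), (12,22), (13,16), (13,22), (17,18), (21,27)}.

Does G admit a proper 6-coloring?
A valid 6-coloring: color 1: [2, 5, 12, 13, 17, 27, 28]; color 2: [0, 7, 8, 16, 18, 21, 22]; color 3: [3].
(χ(G) = 3 ≤ 6.)

Yes, G is 6-colorable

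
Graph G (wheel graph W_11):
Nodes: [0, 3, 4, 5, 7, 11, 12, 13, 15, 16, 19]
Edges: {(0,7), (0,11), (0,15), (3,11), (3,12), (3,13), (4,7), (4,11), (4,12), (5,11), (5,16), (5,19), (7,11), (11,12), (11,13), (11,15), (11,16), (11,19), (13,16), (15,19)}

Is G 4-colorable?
A valid 4-coloring: color 1: [11]; color 2: [0, 3, 4, 16, 19]; color 3: [5, 7, 12, 13, 15].
(χ(G) = 3 ≤ 4.)

Yes, G is 4-colorable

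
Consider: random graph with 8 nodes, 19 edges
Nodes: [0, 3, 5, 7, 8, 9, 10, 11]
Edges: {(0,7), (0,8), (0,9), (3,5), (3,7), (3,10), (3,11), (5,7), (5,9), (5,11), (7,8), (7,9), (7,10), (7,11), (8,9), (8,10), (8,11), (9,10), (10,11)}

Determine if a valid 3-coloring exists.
The clique on vertices [0, 7, 8, 9] has size 4 > 3, so it alone needs 4 colors.

No, G is not 3-colorable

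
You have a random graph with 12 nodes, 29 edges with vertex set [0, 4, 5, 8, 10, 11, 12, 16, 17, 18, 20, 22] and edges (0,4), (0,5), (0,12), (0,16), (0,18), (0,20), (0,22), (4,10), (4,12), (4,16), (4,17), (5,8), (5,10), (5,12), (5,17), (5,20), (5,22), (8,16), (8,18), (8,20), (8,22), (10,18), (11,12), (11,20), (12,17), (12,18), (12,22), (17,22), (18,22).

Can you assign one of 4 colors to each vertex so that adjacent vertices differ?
A valid 4-coloring: color 1: [8, 10, 12]; color 2: [0, 11, 17]; color 3: [4, 5, 18]; color 4: [16, 20, 22].
(χ(G) = 4 ≤ 4.)

Yes, G is 4-colorable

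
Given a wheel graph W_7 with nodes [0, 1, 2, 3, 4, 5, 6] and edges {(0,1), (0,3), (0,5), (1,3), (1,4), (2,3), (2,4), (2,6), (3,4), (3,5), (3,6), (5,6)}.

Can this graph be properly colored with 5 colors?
A valid 5-coloring: color 1: [3]; color 2: [1, 2, 5]; color 3: [0, 4, 6].
(χ(G) = 3 ≤ 5.)

Yes, G is 5-colorable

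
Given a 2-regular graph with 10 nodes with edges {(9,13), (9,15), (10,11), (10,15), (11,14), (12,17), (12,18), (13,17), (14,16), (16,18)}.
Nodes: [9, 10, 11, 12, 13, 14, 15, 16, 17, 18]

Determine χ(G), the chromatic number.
Clique number ω(G) = 2 (lower bound: χ ≥ ω).
The graph is bipartite (no odd cycle), so 2 colors suffice: χ(G) = 2.
A valid 2-coloring: color 1: [11, 12, 13, 15, 16]; color 2: [9, 10, 14, 17, 18].

χ(G) = 2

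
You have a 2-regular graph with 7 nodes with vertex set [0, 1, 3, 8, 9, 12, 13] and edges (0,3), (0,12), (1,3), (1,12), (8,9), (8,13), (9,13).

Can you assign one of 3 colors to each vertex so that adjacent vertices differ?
A valid 3-coloring: color 1: [0, 1, 13]; color 2: [3, 8, 12]; color 3: [9].
(χ(G) = 3 ≤ 3.)

Yes, G is 3-colorable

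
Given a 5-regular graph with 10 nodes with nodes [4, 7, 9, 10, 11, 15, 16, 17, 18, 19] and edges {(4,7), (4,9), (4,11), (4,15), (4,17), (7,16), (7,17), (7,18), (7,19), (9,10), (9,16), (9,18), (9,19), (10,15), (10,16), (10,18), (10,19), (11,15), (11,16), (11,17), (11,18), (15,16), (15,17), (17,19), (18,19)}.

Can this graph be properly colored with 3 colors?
No, G is not 3-colorable

The clique on vertices [4, 11, 15, 17] has size 4 > 3, so it alone needs 4 colors.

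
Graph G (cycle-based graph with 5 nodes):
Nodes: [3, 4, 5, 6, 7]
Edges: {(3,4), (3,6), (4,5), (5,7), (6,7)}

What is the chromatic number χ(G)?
χ(G) = 3

Clique number ω(G) = 2 (lower bound: χ ≥ ω).
Odd cycle [6, 3, 4, 5, 7] needs 3 colors (χ ≥ 3).
The coloring below uses 3 colors, so χ(G) = 3.
A valid 3-coloring: color 1: [5, 6]; color 2: [3, 7]; color 3: [4].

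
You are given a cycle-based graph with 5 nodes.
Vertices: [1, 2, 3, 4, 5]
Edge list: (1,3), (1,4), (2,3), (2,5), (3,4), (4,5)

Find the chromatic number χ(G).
χ(G) = 3

Clique number ω(G) = 3 (lower bound: χ ≥ ω).
The clique on [1, 3, 4] has size 3, forcing χ ≥ 3, and the coloring below uses 3 colors, so χ(G) = 3.
A valid 3-coloring: color 1: [3, 5]; color 2: [2, 4]; color 3: [1].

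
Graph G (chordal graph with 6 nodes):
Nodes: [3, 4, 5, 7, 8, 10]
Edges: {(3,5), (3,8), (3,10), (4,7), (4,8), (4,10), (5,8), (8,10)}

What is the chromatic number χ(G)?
Clique number ω(G) = 3 (lower bound: χ ≥ ω).
The clique on [3, 8, 10] has size 3, forcing χ ≥ 3, and the coloring below uses 3 colors, so χ(G) = 3.
A valid 3-coloring: color 1: [7, 8]; color 2: [3, 4]; color 3: [5, 10].

χ(G) = 3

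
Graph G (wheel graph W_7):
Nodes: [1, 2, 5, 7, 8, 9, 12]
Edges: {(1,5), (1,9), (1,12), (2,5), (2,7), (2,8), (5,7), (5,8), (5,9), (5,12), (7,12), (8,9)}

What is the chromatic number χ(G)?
χ(G) = 3

Clique number ω(G) = 3 (lower bound: χ ≥ ω).
The clique on [5, 8, 9] has size 3, forcing χ ≥ 3, and the coloring below uses 3 colors, so χ(G) = 3.
A valid 3-coloring: color 1: [5]; color 2: [2, 9, 12]; color 3: [1, 7, 8].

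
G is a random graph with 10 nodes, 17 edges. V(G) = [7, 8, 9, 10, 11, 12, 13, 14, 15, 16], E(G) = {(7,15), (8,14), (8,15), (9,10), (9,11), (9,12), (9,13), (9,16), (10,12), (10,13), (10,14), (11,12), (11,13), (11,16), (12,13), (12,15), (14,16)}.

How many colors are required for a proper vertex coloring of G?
χ(G) = 4

Clique number ω(G) = 4 (lower bound: χ ≥ ω).
The clique on [9, 10, 12, 13] has size 4, forcing χ ≥ 4, and the coloring below uses 4 colors, so χ(G) = 4.
A valid 4-coloring: color 1: [9, 14, 15]; color 2: [7, 8, 12, 16]; color 3: [13]; color 4: [10, 11].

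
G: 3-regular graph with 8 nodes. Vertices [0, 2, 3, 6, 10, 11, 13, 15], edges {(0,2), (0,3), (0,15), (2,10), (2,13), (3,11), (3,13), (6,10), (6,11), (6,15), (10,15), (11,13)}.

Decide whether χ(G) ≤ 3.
Yes, G is 3-colorable

A valid 3-coloring: color 1: [0, 10, 13]; color 2: [2, 11, 15]; color 3: [3, 6].
(χ(G) = 3 ≤ 3.)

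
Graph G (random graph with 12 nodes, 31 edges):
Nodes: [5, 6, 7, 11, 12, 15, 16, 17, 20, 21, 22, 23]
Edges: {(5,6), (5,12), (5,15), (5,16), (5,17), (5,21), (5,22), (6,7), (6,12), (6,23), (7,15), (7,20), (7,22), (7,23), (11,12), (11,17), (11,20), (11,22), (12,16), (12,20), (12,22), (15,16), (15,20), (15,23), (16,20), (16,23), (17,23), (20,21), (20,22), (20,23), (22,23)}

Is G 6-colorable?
Yes, G is 6-colorable

A valid 6-coloring: color 1: [5, 20]; color 2: [12, 21, 23]; color 3: [6, 15, 17, 22]; color 4: [7, 11, 16].
(χ(G) = 4 ≤ 6.)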